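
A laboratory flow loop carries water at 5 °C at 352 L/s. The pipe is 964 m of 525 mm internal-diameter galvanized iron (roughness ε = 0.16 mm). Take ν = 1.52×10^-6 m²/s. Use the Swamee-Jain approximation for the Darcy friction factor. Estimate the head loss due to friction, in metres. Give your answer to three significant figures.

V = 4Q/(πD²) = 4·0.352/(π·0.525²) = 1.626 m/s
Re = VD/ν = 1.626·0.525/1.52×10^-6 = 5.62×10^5 → turbulent
ε/D = 0.16/525 = 3.05×10^-4
Swamee-Jain: f = 0.01629
h_f = f(L/D)V²/(2g) = 0.01629·(964/0.525)·1.626²/(2·9.81) = 4.030 m

h_f ≈ 4.03 m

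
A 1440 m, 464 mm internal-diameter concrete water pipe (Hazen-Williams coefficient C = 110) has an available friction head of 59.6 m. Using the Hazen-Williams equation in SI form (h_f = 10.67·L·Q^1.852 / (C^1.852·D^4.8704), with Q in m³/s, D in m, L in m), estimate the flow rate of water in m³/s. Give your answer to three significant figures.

Q ≈ 0.728 m³/s

Rearranging: Q = [h_f·C^1.852·D^4.8704 / (10.67·L)]^(1/1.852)
Q = [59.6·110^1.852·0.464^4.8704 / (10.67·1440)]^0.540 = 0.7285 m³/s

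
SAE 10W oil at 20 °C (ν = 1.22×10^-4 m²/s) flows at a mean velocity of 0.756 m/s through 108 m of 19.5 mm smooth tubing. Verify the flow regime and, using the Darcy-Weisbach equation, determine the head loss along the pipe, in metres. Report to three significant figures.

Re = VD/ν = 0.756·0.01950/1.22×10^-4 = 121 → laminar (Re < 2300)
f = 64/Re = 0.5296
h_f = f(L/D)V²/(2g) = 0.5296·(108/0.01950)·0.756²/(2·9.81) = 85.45 m

h_f ≈ 85.5 m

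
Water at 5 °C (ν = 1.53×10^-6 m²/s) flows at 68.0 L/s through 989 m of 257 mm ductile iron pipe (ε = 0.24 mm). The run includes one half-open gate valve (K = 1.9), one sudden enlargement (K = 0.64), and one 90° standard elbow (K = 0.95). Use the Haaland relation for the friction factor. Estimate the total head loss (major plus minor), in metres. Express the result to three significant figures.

H_L ≈ 7.23 m

V = 4Q/(πD²) = 1.311 m/s; V²/2g = 0.08758 m
Re = 2.20×10^5, ε/D = 9.34×10^-4 → f = 0.02054 (Haaland)
Major: h_f = f(L/D)·V²/2g = 0.02054·3848·0.08758 = 6.921 m
Minor: ΣK = 3.49; h_m = ΣK·V²/2g = 0.3057 m
Total H_L = 6.921 + 0.3057 = 7.227 m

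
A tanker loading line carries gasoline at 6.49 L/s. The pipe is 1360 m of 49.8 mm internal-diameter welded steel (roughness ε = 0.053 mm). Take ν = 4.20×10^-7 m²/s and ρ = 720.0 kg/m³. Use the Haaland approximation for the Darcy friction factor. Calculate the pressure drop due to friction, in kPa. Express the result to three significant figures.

Δp ≈ 2250 kPa

V = 4Q/(πD²) = 4·0.00649/(π·0.0498²) = 3.332 m/s
Re = VD/ν = 3.332·0.0498/4.20×10^-7 = 3.95×10^5 → turbulent
ε/D = 0.053/49.8 = 0.00106
Haaland: f = 0.02060
h_f = f(L/D)V²/(2g) = 0.02060·(1360/0.0498)·3.332²/(2·9.81) = 318.4 m
Δp = ρg·h_f = 720.0·9.81·318.4 = 2249 kPa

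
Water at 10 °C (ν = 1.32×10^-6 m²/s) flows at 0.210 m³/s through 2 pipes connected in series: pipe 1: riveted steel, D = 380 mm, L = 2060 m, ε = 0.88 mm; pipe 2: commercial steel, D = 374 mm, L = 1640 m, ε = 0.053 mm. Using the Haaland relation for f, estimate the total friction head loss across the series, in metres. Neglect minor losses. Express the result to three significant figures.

Pipe 1: V = 1.852 m/s, Re = 5.33×10^5, ε/D = 0.00232, f = 0.02468, h_1 = f(L/D)V²/2g = 23.38 m
Pipe 2: V = 1.912 m/s, Re = 5.42×10^5, ε/D = 1.42×10^-4, f = 0.01460, h_2 = f(L/D)V²/2g = 11.92 m
Series → Q common, losses add: H = Σh = 35.31 m

H ≈ 35.3 m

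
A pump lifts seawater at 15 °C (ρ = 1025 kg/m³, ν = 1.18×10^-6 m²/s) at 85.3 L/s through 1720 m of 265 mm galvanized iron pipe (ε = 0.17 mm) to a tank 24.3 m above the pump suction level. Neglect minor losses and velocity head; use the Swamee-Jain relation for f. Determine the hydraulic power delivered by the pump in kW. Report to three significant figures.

P_hyd ≈ 33.7 kW

V = 4Q/(πD²) = 1.547 m/s; Re = 3.47×10^5; ε/D = 6.42×10^-4; f = 0.01894
h_f = f(L/D)V²/2g = 14.98 m
Total head H = z + h_f = 24.3 + 14.98 = 39.28 m
P_hyd = ρgQH = 1025·9.81·0.0853·39.28 = 33.69 kW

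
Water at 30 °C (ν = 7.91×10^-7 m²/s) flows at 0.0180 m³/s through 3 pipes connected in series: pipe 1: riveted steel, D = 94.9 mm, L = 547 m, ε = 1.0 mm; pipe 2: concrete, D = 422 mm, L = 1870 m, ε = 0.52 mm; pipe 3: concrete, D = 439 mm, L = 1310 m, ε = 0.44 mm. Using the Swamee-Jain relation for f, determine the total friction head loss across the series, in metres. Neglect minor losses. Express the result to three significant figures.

H ≈ 74.1 m

Pipe 1: V = 2.545 m/s, Re = 3.05×10^5, ε/D = 0.0105, f = 0.03889, h_1 = f(L/D)V²/2g = 73.99 m
Pipe 2: V = 0.1287 m/s, Re = 6.87×10^4, ε/D = 0.00123, f = 0.02395, h_2 = f(L/D)V²/2g = 0.08959 m
Pipe 3: V = 0.1189 m/s, Re = 6.60×10^4, ε/D = 0.00100, f = 0.02335, h_3 = f(L/D)V²/2g = 0.05023 m
Series → Q common, losses add: H = Σh = 74.13 m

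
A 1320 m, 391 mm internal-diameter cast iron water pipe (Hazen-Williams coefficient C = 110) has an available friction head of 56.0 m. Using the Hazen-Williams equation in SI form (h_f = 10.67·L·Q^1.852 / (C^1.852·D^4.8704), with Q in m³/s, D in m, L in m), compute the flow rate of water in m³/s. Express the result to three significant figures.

Rearranging: Q = [h_f·C^1.852·D^4.8704 / (10.67·L)]^(1/1.852)
Q = [56.0·110^1.852·0.391^4.8704 / (10.67·1320)]^0.540 = 0.4707 m³/s

Q ≈ 0.471 m³/s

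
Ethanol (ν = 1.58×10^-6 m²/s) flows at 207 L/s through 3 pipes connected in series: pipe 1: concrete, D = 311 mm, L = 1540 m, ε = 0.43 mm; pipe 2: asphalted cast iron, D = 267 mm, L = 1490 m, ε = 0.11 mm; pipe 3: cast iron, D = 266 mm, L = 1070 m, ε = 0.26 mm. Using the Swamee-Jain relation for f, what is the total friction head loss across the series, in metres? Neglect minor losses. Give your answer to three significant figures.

H ≈ 164 m

Pipe 1: V = 2.725 m/s, Re = 5.36×10^5, ε/D = 0.00138, f = 0.02184, h_1 = f(L/D)V²/2g = 40.93 m
Pipe 2: V = 3.697 m/s, Re = 6.25×10^5, ε/D = 4.12×10^-4, f = 0.01700, h_2 = f(L/D)V²/2g = 66.09 m
Pipe 3: V = 3.725 m/s, Re = 6.27×10^5, ε/D = 9.77×10^-4, f = 0.02013, h_3 = f(L/D)V²/2g = 57.25 m
Series → Q common, losses add: H = Σh = 164.3 m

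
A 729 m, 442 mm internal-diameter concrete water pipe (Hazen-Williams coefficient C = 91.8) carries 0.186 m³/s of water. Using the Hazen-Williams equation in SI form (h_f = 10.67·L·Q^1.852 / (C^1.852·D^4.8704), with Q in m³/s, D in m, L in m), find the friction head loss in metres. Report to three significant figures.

h_f ≈ 4.26 m

h_f = 10.67·729·0.186^1.852 / (91.8^1.852·0.442^4.8704) = 4.264 m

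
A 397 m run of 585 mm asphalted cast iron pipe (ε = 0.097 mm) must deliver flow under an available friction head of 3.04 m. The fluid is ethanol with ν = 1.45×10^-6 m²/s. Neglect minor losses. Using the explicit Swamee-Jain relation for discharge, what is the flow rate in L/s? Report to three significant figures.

Swamee-Jain (Type II): Q = -0.965·√(gD⁵h_f/L)·ln[ε/(3.7D) + √(3.17ν²L/(gD³h_f))]
√(gD⁵h_f/L) = √(9.81·0.585⁵·3.04/397) = 0.07174
ε/(3.7D) = 4.48×10^-5; √(3.17ν²L/(gD³h_f)) = 2.11×10^-5
Q = -0.965·0.07174·ln(6.587×10^-5) = 0.6665 m³/s
Check: V = 2.48 m/s, Re = 1.00×10^6, f = 0.01438, h_f = 3.06 m ≈ 3.04 m ✓

Q ≈ 667 L/s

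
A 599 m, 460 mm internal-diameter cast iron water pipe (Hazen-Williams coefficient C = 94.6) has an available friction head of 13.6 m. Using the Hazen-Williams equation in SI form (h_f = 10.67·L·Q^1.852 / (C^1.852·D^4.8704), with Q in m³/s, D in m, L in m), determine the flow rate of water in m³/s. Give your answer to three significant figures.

Q ≈ 0.443 m³/s

Rearranging: Q = [h_f·C^1.852·D^4.8704 / (10.67·L)]^(1/1.852)
Q = [13.6·94.6^1.852·0.460^4.8704 / (10.67·599)]^0.540 = 0.4428 m³/s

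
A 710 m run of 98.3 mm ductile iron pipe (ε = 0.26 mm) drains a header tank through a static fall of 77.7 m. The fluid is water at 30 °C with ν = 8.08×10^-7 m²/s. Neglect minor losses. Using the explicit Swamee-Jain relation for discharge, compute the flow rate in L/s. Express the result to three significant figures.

Swamee-Jain (Type II): Q = -0.965·√(gD⁵h_f/L)·ln[ε/(3.7D) + √(3.17ν²L/(gD³h_f))]
√(gD⁵h_f/L) = √(9.81·0.0983⁵·77.7/710) = 0.003139
ε/(3.7D) = 7.15×10^-4; √(3.17ν²L/(gD³h_f)) = 4.51×10^-5
Q = -0.965·0.003139·ln(7.599×10^-4) = 0.02176 m³/s
Check: V = 2.87 m/s, Re = 3.49×10^5, f = 0.02582, h_f = 78.1 m ≈ 77.7 m ✓

Q ≈ 21.8 L/s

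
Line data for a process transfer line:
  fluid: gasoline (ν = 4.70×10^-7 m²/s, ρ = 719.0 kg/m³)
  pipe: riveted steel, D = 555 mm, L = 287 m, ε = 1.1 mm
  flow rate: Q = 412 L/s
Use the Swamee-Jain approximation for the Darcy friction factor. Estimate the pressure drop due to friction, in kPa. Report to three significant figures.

Δp ≈ 12.7 kPa

V = 4Q/(πD²) = 4·0.412/(π·0.555²) = 1.703 m/s
Re = VD/ν = 1.703·0.555/4.70×10^-7 = 2.01×10^6 → turbulent
ε/D = 1.1/555 = 0.00198
Swamee-Jain: f = 0.02350
h_f = f(L/D)V²/(2g) = 0.02350·(287/0.555)·1.703²/(2·9.81) = 1.797 m
Δp = ρg·h_f = 719.0·9.81·1.797 = 12.67 kPa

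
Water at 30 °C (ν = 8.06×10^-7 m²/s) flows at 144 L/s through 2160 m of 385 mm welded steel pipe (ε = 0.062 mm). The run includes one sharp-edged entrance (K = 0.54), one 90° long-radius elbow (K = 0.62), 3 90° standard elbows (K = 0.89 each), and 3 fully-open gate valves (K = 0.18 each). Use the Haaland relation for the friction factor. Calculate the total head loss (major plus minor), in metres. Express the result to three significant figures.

H_L ≈ 6.77 m

V = 4Q/(πD²) = 1.237 m/s; V²/2g = 0.07798 m
Re = 5.91×10^5, ε/D = 1.61×10^-4 → f = 0.01469 (Haaland)
Major: h_f = f(L/D)·V²/2g = 0.01469·5610·0.07798 = 6.428 m
Minor: ΣK = 4.37; h_m = ΣK·V²/2g = 0.3408 m
Total H_L = 6.428 + 0.3408 = 6.769 m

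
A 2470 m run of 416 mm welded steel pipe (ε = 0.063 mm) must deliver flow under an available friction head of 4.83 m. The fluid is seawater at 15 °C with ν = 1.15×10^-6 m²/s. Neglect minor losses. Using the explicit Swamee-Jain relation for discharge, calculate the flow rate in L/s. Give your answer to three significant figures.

Swamee-Jain (Type II): Q = -0.965·√(gD⁵h_f/L)·ln[ε/(3.7D) + √(3.17ν²L/(gD³h_f))]
√(gD⁵h_f/L) = √(9.81·0.416⁵·4.83/2470) = 0.01546
ε/(3.7D) = 4.09×10^-5; √(3.17ν²L/(gD³h_f)) = 5.51×10^-5
Q = -0.965·0.01546·ln(9.603×10^-5) = 0.1380 m³/s
Check: V = 1.02 m/s, Re = 3.67×10^5, f = 0.01553, h_f = 4.85 m ≈ 4.83 m ✓

Q ≈ 138 L/s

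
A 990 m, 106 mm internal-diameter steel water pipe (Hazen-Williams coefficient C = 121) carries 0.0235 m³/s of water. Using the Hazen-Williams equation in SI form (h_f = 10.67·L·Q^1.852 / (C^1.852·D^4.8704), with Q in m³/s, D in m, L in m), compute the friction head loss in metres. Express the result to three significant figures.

h_f ≈ 78.9 m

h_f = 10.67·990·0.0235^1.852 / (121^1.852·0.106^4.8704) = 78.86 m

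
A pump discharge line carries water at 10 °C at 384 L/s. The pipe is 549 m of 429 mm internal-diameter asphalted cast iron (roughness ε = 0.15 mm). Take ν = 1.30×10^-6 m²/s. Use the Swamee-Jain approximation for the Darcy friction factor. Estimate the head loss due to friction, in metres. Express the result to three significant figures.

h_f ≈ 7.49 m

V = 4Q/(πD²) = 4·0.384/(π·0.429²) = 2.657 m/s
Re = VD/ν = 2.657·0.429/1.30×10^-6 = 8.77×10^5 → turbulent
ε/D = 0.15/429 = 3.50×10^-4
Swamee-Jain: f = 0.01627
h_f = f(L/D)V²/(2g) = 0.01627·(549/0.429)·2.657²/(2·9.81) = 7.489 m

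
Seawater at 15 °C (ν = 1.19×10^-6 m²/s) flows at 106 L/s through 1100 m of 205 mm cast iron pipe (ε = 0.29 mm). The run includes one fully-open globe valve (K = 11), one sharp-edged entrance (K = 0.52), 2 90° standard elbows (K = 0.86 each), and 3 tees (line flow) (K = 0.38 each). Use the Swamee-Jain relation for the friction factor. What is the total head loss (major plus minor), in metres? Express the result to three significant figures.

V = 4Q/(πD²) = 3.212 m/s; V²/2g = 0.5257 m
Re = 5.53×10^5, ε/D = 0.00141 → f = 0.02194 (Swamee-Jain)
Major: h_f = f(L/D)·V²/2g = 0.02194·5366·0.5257 = 61.89 m
Minor: ΣK = 14.4; h_m = ΣK·V²/2g = 7.559 m
Total H_L = 61.89 + 7.559 = 69.45 m

H_L ≈ 69.5 m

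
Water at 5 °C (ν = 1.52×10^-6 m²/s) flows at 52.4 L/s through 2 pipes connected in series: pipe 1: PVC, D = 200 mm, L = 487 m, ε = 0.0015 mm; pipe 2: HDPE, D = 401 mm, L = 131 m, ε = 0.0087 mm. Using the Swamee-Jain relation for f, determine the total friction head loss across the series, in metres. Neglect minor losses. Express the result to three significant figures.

Pipe 1: V = 1.668 m/s, Re = 2.19×10^5, ε/D = 7.50×10^-6, f = 0.01533, h_1 = f(L/D)V²/2g = 5.292 m
Pipe 2: V = 0.4149 m/s, Re = 1.09×10^5, ε/D = 2.17×10^-5, f = 0.01767, h_2 = f(L/D)V²/2g = 0.05065 m
Series → Q common, losses add: H = Σh = 5.343 m

H ≈ 5.34 m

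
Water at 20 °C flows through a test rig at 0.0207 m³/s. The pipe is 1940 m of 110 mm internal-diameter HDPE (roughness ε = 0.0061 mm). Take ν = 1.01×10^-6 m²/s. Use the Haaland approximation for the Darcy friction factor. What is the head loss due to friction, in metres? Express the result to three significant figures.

h_f ≈ 65.7 m

V = 4Q/(πD²) = 4·0.0207/(π·0.110²) = 2.178 m/s
Re = VD/ν = 2.178·0.110/1.01×10^-6 = 2.37×10^5 → turbulent
ε/D = 0.0061/110 = 5.55×10^-5
Haaland: f = 0.01541
h_f = f(L/D)V²/(2g) = 0.01541·(1940/0.110)·2.178²/(2·9.81) = 65.73 m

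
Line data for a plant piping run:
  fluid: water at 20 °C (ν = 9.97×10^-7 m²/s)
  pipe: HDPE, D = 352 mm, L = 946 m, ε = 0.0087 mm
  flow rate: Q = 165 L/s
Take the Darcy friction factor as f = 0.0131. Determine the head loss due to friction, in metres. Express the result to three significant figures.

V = 4Q/(πD²) = 4·0.165/(π·0.352²) = 1.696 m/s
h_f = f(L/D)V²/(2g) = 0.01310·(946/0.352)·1.696²/(2·9.81) = 5.159 m

h_f ≈ 5.16 m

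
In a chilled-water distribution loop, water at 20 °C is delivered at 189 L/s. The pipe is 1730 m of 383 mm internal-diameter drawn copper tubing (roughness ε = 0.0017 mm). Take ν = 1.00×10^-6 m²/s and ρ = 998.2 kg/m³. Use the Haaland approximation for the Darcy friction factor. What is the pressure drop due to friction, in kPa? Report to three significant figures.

Δp ≈ 76.5 kPa

V = 4Q/(πD²) = 4·0.189/(π·0.383²) = 1.640 m/s
Re = VD/ν = 1.640·0.383/1.00×10^-6 = 6.28×10^5 → turbulent
ε/D = 0.0017/383 = 4.44×10^-6
Haaland: f = 0.01260
h_f = f(L/D)V²/(2g) = 0.01260·(1730/0.383)·1.640²/(2·9.81) = 7.808 m
Δp = ρg·h_f = 998.2·9.81·7.808 = 76.46 kPa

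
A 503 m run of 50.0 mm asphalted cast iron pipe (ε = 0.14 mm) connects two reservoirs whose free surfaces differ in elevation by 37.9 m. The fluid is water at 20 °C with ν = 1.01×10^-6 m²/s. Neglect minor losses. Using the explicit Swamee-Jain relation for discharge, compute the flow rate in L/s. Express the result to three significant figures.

Q ≈ 3.23 L/s

Swamee-Jain (Type II): Q = -0.965·√(gD⁵h_f/L)·ln[ε/(3.7D) + √(3.17ν²L/(gD³h_f))]
√(gD⁵h_f/L) = √(9.81·0.0500⁵·37.9/503) = 4.806×10^-4
ε/(3.7D) = 7.57×10^-4; √(3.17ν²L/(gD³h_f)) = 1.87×10^-4
Q = -0.965·4.806×10^-4·ln(9.438×10^-4) = 0.003231 m³/s
Check: V = 1.65 m/s, Re = 8.15×10^4, f = 0.02758, h_f = 38.3 m ≈ 37.9 m ✓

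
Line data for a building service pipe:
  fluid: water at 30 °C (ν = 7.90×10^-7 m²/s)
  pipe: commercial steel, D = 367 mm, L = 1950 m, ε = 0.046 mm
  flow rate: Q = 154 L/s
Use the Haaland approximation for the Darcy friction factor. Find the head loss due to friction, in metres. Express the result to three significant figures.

V = 4Q/(πD²) = 4·0.154/(π·0.367²) = 1.456 m/s
Re = VD/ν = 1.456·0.367/7.90×10^-7 = 6.76×10^5 → turbulent
ε/D = 0.046/367 = 1.25×10^-4
Haaland: f = 0.01412
h_f = f(L/D)V²/(2g) = 0.01412·(1950/0.367)·1.456²/(2·9.81) = 8.104 m

h_f ≈ 8.10 m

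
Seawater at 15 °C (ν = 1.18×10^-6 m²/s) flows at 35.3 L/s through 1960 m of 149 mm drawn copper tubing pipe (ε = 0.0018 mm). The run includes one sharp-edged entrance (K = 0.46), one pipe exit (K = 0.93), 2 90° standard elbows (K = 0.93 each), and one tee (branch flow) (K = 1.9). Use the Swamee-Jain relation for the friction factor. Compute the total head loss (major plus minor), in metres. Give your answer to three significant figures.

H_L ≈ 42.1 m

V = 4Q/(πD²) = 2.024 m/s; V²/2g = 0.2089 m
Re = 2.56×10^5, ε/D = 1.21×10^-5 → f = 0.01494 (Swamee-Jain)
Major: h_f = f(L/D)·V²/2g = 0.01494·13154·0.2089 = 41.06 m
Minor: ΣK = 5.15; h_m = ΣK·V²/2g = 1.076 m
Total H_L = 41.06 + 1.076 = 42.14 m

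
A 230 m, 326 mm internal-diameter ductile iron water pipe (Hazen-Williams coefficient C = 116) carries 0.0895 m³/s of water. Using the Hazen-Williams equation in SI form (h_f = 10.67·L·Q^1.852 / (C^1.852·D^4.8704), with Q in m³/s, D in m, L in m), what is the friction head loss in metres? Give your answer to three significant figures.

h_f ≈ 0.991 m

h_f = 10.67·230·0.0895^1.852 / (116^1.852·0.326^4.8704) = 0.9911 m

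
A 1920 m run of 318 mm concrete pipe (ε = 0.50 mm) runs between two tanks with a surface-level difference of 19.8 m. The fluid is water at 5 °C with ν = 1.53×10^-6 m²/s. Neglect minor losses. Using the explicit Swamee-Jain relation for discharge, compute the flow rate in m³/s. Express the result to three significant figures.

Swamee-Jain (Type II): Q = -0.965·√(gD⁵h_f/L)·ln[ε/(3.7D) + √(3.17ν²L/(gD³h_f))]
√(gD⁵h_f/L) = √(9.81·0.318⁵·19.8/1920) = 0.01814
ε/(3.7D) = 4.25×10^-4; √(3.17ν²L/(gD³h_f)) = 4.78×10^-5
Q = -0.965·0.01814·ln(4.727×10^-4) = 0.1340 m³/s
Check: V = 1.69 m/s, Re = 3.51×10^5, f = 0.02274, h_f = 19.9 m ≈ 19.8 m ✓

Q ≈ 0.134 m³/s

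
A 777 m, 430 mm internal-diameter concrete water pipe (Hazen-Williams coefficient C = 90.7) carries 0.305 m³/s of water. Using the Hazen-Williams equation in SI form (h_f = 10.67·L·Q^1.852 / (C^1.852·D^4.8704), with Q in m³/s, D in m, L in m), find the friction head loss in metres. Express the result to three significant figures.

h_f ≈ 13.3 m

h_f = 10.67·777·0.305^1.852 / (90.7^1.852·0.430^4.8704) = 13.28 m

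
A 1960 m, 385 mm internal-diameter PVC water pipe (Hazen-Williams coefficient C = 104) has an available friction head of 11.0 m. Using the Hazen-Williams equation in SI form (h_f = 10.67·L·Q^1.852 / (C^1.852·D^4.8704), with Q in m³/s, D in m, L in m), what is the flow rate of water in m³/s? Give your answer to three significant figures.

Q ≈ 0.143 m³/s

Rearranging: Q = [h_f·C^1.852·D^4.8704 / (10.67·L)]^(1/1.852)
Q = [11.0·104^1.852·0.385^4.8704 / (10.67·1960)]^0.540 = 0.1433 m³/s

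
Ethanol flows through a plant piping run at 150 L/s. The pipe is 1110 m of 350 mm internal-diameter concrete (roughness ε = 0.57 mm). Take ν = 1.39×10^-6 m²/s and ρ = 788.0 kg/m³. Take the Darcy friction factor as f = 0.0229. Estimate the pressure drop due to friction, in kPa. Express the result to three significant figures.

Δp ≈ 69.6 kPa

V = 4Q/(πD²) = 4·0.150/(π·0.350²) = 1.559 m/s
h_f = f(L/D)V²/(2g) = 0.02290·(1110/0.350)·1.559²/(2·9.81) = 8.998 m
Δp = ρg·h_f = 788.0·9.81·8.998 = 69.55 kPa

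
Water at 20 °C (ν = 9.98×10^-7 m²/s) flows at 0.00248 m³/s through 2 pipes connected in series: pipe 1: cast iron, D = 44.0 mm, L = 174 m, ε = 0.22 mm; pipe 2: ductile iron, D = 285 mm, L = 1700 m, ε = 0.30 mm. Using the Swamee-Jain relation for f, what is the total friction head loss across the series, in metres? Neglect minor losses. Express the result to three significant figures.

H ≈ 17.1 m

Pipe 1: V = 1.631 m/s, Re = 7.19×10^4, ε/D = 0.00500, f = 0.03195, h_1 = f(L/D)V²/2g = 17.13 m
Pipe 2: V = 0.03888 m/s, Re = 1.11×10^4, ε/D = 0.00105, f = 0.03196, h_2 = f(L/D)V²/2g = 0.01469 m
Series → Q common, losses add: H = Σh = 17.15 m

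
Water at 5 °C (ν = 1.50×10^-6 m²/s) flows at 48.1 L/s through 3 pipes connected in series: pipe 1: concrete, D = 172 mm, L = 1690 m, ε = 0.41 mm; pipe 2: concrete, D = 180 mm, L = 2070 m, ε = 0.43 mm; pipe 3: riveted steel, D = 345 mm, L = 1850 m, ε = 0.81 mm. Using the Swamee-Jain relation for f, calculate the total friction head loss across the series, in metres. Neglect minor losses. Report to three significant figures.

Pipe 1: V = 2.070 m/s, Re = 2.37×10^5, ε/D = 0.00238, f = 0.02539, h_1 = f(L/D)V²/2g = 54.48 m
Pipe 2: V = 1.890 m/s, Re = 2.27×10^5, ε/D = 0.00239, f = 0.02543, h_2 = f(L/D)V²/2g = 53.26 m
Pipe 3: V = 0.5145 m/s, Re = 1.18×10^5, ε/D = 0.00235, f = 0.02598, h_3 = f(L/D)V²/2g = 1.880 m
Series → Q common, losses add: H = Σh = 109.6 m

H ≈ 110 m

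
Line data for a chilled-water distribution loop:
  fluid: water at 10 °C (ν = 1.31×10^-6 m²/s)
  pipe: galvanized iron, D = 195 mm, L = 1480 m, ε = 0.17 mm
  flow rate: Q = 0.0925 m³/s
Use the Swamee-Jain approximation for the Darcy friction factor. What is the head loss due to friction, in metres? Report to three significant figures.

V = 4Q/(πD²) = 4·0.0925/(π·0.195²) = 3.097 m/s
Re = VD/ν = 3.097·0.195/1.31×10^-6 = 4.61×10^5 → turbulent
ε/D = 0.17/195 = 8.72×10^-4
Swamee-Jain: f = 0.01983
h_f = f(L/D)V²/(2g) = 0.01983·(1480/0.195)·3.097²/(2·9.81) = 73.59 m

h_f ≈ 73.6 m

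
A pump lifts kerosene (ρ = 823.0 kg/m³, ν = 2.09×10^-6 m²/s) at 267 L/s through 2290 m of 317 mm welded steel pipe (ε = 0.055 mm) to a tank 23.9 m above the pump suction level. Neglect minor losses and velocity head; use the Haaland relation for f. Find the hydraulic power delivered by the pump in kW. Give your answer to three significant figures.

P_hyd ≈ 188 kW

V = 4Q/(πD²) = 3.383 m/s; Re = 5.13×10^5; ε/D = 1.74×10^-4; f = 0.01500
h_f = f(L/D)V²/2g = 63.21 m
Total head H = z + h_f = 23.9 + 63.21 = 87.11 m
P_hyd = ρgQH = 823.0·9.81·0.267·87.11 = 187.8 kW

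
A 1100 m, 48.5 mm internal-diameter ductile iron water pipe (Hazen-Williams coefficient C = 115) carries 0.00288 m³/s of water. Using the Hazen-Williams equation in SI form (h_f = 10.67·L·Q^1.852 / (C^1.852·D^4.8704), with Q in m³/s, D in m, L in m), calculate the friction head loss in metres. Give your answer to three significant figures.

h_f = 10.67·1100·0.00288^1.852 / (115^1.852·0.0485^4.8704) = 88.90 m

h_f ≈ 88.9 m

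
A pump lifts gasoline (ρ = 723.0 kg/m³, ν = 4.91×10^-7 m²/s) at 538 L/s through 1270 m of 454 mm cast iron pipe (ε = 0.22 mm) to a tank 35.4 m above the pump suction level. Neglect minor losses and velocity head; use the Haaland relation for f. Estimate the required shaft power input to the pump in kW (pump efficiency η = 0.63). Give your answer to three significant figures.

P_shaft ≈ 374 kW

V = 4Q/(πD²) = 3.323 m/s; Re = 3.07×10^6; ε/D = 4.85×10^-4; f = 0.01677
h_f = f(L/D)V²/2g = 26.40 m
Total head H = z + h_f = 35.4 + 26.40 = 61.80 m
P_hyd = ρgQH = 723.0·9.81·0.538·61.80 = 235.8 kW
P_shaft = P_hyd/η = 235.8/0.63 = 374.3 kW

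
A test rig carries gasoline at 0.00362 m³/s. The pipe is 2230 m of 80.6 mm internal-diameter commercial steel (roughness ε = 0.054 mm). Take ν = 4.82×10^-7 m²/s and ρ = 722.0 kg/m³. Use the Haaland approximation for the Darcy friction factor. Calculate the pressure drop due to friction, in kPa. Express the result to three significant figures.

V = 4Q/(πD²) = 4·0.00362/(π·0.0806²) = 0.7095 m/s
Re = VD/ν = 0.7095·0.0806/4.82×10^-7 = 1.19×10^5 → turbulent
ε/D = 0.054/80.6 = 6.70×10^-4
Haaland: f = 0.02038
h_f = f(L/D)V²/(2g) = 0.02038·(2230/0.0806)·0.7095²/(2·9.81) = 14.47 m
Δp = ρg·h_f = 722.0·9.81·14.47 = 102.5 kPa

Δp ≈ 102 kPa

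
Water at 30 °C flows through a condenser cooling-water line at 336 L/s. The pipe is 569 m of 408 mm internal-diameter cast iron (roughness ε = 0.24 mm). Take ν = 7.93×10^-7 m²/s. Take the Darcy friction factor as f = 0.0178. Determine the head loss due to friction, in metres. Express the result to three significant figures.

V = 4Q/(πD²) = 4·0.336/(π·0.408²) = 2.570 m/s
h_f = f(L/D)V²/(2g) = 0.01780·(569/0.408)·2.570²/(2·9.81) = 8.357 m

h_f ≈ 8.36 m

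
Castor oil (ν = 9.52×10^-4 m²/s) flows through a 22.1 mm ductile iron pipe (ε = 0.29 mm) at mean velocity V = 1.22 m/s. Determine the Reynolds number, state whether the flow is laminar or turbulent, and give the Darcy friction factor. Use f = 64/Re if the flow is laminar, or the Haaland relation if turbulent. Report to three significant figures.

Re ≈ 28.3; laminar; f = 64/Re ≈ 2.26

Re = VD/ν = 1.220·0.0221/9.52×10^-4 = 28.3
Re < 2300 → laminar → f = 64/Re = 2.260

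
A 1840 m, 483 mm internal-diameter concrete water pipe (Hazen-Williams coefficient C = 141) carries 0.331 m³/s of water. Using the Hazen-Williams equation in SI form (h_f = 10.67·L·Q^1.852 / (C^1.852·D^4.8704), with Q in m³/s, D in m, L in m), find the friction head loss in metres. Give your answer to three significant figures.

h_f = 10.67·1840·0.331^1.852 / (141^1.852·0.483^4.8704) = 9.176 m

h_f ≈ 9.18 m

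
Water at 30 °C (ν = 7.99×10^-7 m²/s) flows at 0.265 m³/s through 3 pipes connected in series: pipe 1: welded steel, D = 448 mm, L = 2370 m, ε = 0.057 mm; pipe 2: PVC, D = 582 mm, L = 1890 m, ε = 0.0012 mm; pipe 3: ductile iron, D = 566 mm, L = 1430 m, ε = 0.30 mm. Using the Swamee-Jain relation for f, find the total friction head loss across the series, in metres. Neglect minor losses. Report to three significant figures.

H ≈ 15.2 m

Pipe 1: V = 1.681 m/s, Re = 9.43×10^5, ε/D = 1.27×10^-4, f = 0.01395, h_1 = f(L/D)V²/2g = 10.63 m
Pipe 2: V = 0.9961 m/s, Re = 7.26×10^5, ε/D = 2.06×10^-6, f = 0.01230, h_2 = f(L/D)V²/2g = 2.021 m
Pipe 3: V = 1.053 m/s, Re = 7.46×10^5, ε/D = 5.30×10^-4, f = 0.01766, h_3 = f(L/D)V²/2g = 2.523 m
Series → Q common, losses add: H = Σh = 15.18 m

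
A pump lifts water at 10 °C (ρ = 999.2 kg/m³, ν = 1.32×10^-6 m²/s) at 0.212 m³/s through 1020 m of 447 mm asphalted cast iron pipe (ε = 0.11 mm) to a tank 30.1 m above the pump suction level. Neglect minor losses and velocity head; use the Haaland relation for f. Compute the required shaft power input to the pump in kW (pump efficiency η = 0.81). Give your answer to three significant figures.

P_shaft ≈ 85.8 kW

V = 4Q/(πD²) = 1.351 m/s; Re = 4.57×10^5; ε/D = 2.46×10^-4; f = 0.01581
h_f = f(L/D)V²/2g = 3.356 m
Total head H = z + h_f = 30.1 + 3.356 = 33.46 m
P_hyd = ρgQH = 999.2·9.81·0.212·33.46 = 69.52 kW
P_shaft = P_hyd/η = 69.52/0.81 = 85.83 kW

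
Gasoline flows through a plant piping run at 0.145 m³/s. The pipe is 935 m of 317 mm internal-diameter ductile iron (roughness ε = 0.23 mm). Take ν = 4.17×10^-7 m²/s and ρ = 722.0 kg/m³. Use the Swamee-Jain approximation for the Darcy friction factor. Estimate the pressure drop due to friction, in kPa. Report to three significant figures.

V = 4Q/(πD²) = 4·0.145/(π·0.317²) = 1.837 m/s
Re = VD/ν = 1.837·0.317/4.17×10^-7 = 1.40×10^6 → turbulent
ε/D = 0.23/317 = 7.26×10^-4
Swamee-Jain: f = 0.01855
h_f = f(L/D)V²/(2g) = 0.01855·(935/0.317)·1.837²/(2·9.81) = 9.410 m
Δp = ρg·h_f = 722.0·9.81·9.410 = 66.65 kPa

Δp ≈ 66.7 kPa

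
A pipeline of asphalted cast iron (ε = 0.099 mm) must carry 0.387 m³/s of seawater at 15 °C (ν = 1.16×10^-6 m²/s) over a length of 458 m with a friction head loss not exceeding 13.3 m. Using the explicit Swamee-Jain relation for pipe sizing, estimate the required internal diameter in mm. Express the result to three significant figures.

Swamee-Jain (Type III): D = 0.66·[ε^1.25·(LQ²/(gh_f))^4.75 + ν·Q^9.4·(L/(gh_f))^5.2]^0.04
LQ²/(gh_f) = 0.5257; L/(gh_f) = 3.510
Term 1 = ε^1.25·(…)^4.75 = 4.66×10^-7; Term 2 = ν·Q^9.4·(…)^5.2 = 1.06×10^-7
D = 0.66·(4.66×10^-7 + 1.06×10^-7)^0.04 = 0.3714 m = 371 mm
Check: V = 3.57 m/s, Re = 1.14×10^6, f = 0.01536, h_f = 12.3 m ≈ 13.3 m ✓

D ≈ 371 mm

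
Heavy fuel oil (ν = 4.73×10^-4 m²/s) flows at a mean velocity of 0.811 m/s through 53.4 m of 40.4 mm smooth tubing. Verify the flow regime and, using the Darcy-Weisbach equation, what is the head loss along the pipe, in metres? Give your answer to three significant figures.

h_f ≈ 40.9 m

Re = VD/ν = 0.811·0.04040/4.73×10^-4 = 69.3 → laminar (Re < 2300)
f = 64/Re = 0.9239
h_f = f(L/D)V²/(2g) = 0.9239·(53.4/0.04040)·0.811²/(2·9.81) = 40.94 m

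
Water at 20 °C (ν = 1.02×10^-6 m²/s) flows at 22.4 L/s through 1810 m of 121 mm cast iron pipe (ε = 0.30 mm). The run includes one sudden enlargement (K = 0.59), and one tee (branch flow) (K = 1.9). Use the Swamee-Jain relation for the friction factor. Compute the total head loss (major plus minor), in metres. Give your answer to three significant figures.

H_L ≈ 74.7 m

V = 4Q/(πD²) = 1.948 m/s; V²/2g = 0.1934 m
Re = 2.31×10^5, ε/D = 0.00248 → f = 0.02565 (Swamee-Jain)
Major: h_f = f(L/D)·V²/2g = 0.02565·14959·0.1934 = 74.22 m
Minor: ΣK = 2.49; h_m = ΣK·V²/2g = 0.4816 m
Total H_L = 74.22 + 0.4816 = 74.70 m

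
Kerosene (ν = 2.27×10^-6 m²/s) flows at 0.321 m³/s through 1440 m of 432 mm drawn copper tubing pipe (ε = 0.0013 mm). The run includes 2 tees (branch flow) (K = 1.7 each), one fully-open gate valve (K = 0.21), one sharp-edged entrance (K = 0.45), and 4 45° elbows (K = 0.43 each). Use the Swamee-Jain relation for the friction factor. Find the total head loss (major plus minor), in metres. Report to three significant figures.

V = 4Q/(πD²) = 2.190 m/s; V²/2g = 0.2445 m
Re = 4.17×10^5, ε/D = 3.01×10^-6 → f = 0.01357 (Swamee-Jain)
Major: h_f = f(L/D)·V²/2g = 0.01357·3333·0.2445 = 11.06 m
Minor: ΣK = 5.78; h_m = ΣK·V²/2g = 1.413 m
Total H_L = 11.06 + 1.413 = 12.47 m

H_L ≈ 12.5 m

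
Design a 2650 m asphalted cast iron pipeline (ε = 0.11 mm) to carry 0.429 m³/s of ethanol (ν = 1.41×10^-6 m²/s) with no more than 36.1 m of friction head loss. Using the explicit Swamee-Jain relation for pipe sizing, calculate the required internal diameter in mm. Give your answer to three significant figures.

Swamee-Jain (Type III): D = 0.66·[ε^1.25·(LQ²/(gh_f))^4.75 + ν·Q^9.4·(L/(gh_f))^5.2]^0.04
LQ²/(gh_f) = 1.377; L/(gh_f) = 7.483
Term 1 = ε^1.25·(…)^4.75 = 5.15×10^-5; Term 2 = ν·Q^9.4·(…)^5.2 = 1.74×10^-5
D = 0.66·(5.15×10^-5 + 1.74×10^-5)^0.04 = 0.4498 m = 450 mm
Check: V = 2.70 m/s, Re = 8.61×10^5, f = 0.01535, h_f = 33.6 m ≈ 36.1 m ✓

D ≈ 450 mm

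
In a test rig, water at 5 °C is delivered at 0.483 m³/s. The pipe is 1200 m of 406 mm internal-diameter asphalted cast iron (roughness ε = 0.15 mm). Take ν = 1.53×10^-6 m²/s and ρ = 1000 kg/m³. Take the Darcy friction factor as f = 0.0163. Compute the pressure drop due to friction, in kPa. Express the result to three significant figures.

V = 4Q/(πD²) = 4·0.483/(π·0.406²) = 3.731 m/s
h_f = f(L/D)V²/(2g) = 0.01630·(1200/0.406)·3.731²/(2·9.81) = 34.18 m
Δp = ρg·h_f = 1000·9.81·34.18 = 335.3 kPa

Δp ≈ 335 kPa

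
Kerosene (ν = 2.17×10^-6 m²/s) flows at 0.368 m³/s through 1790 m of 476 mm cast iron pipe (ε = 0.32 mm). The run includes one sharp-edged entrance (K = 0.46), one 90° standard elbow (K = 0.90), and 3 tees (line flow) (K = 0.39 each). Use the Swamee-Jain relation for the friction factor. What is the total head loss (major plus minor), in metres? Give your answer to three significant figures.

V = 4Q/(πD²) = 2.068 m/s; V²/2g = 0.2180 m
Re = 4.54×10^5, ε/D = 6.72×10^-4 → f = 0.01885 (Swamee-Jain)
Major: h_f = f(L/D)·V²/2g = 0.01885·3761·0.2180 = 15.45 m
Minor: ΣK = 2.53; h_m = ΣK·V²/2g = 0.5515 m
Total H_L = 15.45 + 0.5515 = 16.00 m

H_L ≈ 16.0 m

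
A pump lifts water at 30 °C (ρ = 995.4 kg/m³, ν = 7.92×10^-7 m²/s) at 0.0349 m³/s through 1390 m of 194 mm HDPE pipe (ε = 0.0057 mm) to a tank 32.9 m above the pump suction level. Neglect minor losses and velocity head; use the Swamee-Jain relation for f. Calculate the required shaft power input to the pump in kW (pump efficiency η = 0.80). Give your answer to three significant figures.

P_shaft ≈ 17.2 kW

V = 4Q/(πD²) = 1.181 m/s; Re = 2.89×10^5; ε/D = 2.94×10^-5; f = 0.01480
h_f = f(L/D)V²/2g = 7.536 m
Total head H = z + h_f = 32.9 + 7.536 = 40.44 m
P_hyd = ρgQH = 995.4·9.81·0.0349·40.44 = 13.78 kW
P_shaft = P_hyd/η = 13.78/0.80 = 17.23 kW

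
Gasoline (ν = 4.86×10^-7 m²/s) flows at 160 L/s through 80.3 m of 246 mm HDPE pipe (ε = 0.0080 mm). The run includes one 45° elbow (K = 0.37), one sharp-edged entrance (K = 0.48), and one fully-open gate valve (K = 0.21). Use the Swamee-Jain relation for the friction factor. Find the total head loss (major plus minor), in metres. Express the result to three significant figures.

H_L ≈ 2.80 m

V = 4Q/(πD²) = 3.366 m/s; V²/2g = 0.5776 m
Re = 1.70×10^6, ε/D = 3.25×10^-5 → f = 0.01161 (Swamee-Jain)
Major: h_f = f(L/D)·V²/2g = 0.01161·326.4·0.5776 = 2.190 m
Minor: ΣK = 1.06; h_m = ΣK·V²/2g = 0.6122 m
Total H_L = 2.190 + 0.6122 = 2.802 m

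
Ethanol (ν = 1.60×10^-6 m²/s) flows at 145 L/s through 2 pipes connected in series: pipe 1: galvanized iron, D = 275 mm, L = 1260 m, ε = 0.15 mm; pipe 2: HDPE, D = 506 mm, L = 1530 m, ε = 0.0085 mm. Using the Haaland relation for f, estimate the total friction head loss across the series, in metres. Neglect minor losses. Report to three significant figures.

Pipe 1: V = 2.441 m/s, Re = 4.20×10^5, ε/D = 5.45×10^-4, f = 0.01800, h_1 = f(L/D)V²/2g = 25.05 m
Pipe 2: V = 0.7211 m/s, Re = 2.28×10^5, ε/D = 1.68×10^-5, f = 0.01522, h_2 = f(L/D)V²/2g = 1.220 m
Series → Q common, losses add: H = Σh = 26.27 m

H ≈ 26.3 m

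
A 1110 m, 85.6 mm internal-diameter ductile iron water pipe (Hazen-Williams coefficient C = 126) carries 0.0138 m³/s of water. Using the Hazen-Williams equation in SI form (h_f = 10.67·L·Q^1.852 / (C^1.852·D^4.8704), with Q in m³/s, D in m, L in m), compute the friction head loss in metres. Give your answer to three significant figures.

h_f = 10.67·1110·0.0138^1.852 / (126^1.852·0.0856^4.8704) = 86.68 m

h_f ≈ 86.7 m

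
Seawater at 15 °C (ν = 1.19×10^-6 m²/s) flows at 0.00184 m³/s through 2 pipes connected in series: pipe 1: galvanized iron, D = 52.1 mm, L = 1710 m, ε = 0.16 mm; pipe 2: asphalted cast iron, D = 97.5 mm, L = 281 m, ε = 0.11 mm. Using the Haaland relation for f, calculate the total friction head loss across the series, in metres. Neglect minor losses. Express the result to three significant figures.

H ≈ 36.7 m

Pipe 1: V = 0.8631 m/s, Re = 3.78×10^4, ε/D = 0.00307, f = 0.02923, h_1 = f(L/D)V²/2g = 36.42 m
Pipe 2: V = 0.2464 m/s, Re = 2.02×10^4, ε/D = 0.00113, f = 0.02782, h_2 = f(L/D)V²/2g = 0.2482 m
Series → Q common, losses add: H = Σh = 36.67 m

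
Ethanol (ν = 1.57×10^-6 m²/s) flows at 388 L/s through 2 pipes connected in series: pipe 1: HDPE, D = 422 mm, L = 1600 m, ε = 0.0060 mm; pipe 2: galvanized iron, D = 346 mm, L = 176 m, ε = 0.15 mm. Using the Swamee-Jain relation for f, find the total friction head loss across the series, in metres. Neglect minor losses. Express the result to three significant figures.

Pipe 1: V = 2.774 m/s, Re = 7.46×10^5, ε/D = 1.42×10^-5, f = 0.01249, h_1 = f(L/D)V²/2g = 18.58 m
Pipe 2: V = 4.127 m/s, Re = 9.09×10^5, ε/D = 4.34×10^-4, f = 0.01689, h_2 = f(L/D)V²/2g = 7.456 m
Series → Q common, losses add: H = Σh = 26.03 m

H ≈ 26.0 m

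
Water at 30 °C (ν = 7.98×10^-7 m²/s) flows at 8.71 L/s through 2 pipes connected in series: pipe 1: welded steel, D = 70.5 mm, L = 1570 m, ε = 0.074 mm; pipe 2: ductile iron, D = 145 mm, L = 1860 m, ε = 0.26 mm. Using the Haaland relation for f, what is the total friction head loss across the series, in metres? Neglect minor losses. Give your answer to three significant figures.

Pipe 1: V = 2.231 m/s, Re = 1.97×10^5, ε/D = 0.00105, f = 0.02112, h_1 = f(L/D)V²/2g = 119.4 m
Pipe 2: V = 0.5275 m/s, Re = 9.58×10^4, ε/D = 0.00179, f = 0.02448, h_2 = f(L/D)V²/2g = 4.453 m
Series → Q common, losses add: H = Σh = 123.8 m

H ≈ 124 m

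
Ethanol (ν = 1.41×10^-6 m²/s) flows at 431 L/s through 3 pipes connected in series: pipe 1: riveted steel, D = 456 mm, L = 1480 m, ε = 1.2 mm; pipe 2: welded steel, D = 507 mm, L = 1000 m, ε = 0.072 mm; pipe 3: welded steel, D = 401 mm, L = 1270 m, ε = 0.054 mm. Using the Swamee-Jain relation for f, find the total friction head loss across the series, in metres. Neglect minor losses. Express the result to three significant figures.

H ≈ 62.3 m

Pipe 1: V = 2.639 m/s, Re = 8.53×10^5, ε/D = 0.00263, f = 0.02548, h_1 = f(L/D)V²/2g = 29.36 m
Pipe 2: V = 2.135 m/s, Re = 7.68×10^5, ε/D = 1.42×10^-4, f = 0.01437, h_2 = f(L/D)V²/2g = 6.582 m
Pipe 3: V = 3.413 m/s, Re = 9.71×10^5, ε/D = 1.35×10^-4, f = 0.01402, h_3 = f(L/D)V²/2g = 26.36 m
Series → Q common, losses add: H = Σh = 62.30 m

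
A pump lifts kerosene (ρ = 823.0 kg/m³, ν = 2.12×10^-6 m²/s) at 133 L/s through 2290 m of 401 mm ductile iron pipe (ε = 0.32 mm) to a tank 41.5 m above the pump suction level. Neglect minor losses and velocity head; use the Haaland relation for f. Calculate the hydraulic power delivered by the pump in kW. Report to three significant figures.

P_hyd ≈ 51.5 kW

V = 4Q/(πD²) = 1.053 m/s; Re = 1.99×10^5; ε/D = 7.98×10^-4; f = 0.02007
h_f = f(L/D)V²/2g = 6.479 m
Total head H = z + h_f = 41.5 + 6.479 = 47.98 m
P_hyd = ρgQH = 823.0·9.81·0.133·47.98 = 51.52 kW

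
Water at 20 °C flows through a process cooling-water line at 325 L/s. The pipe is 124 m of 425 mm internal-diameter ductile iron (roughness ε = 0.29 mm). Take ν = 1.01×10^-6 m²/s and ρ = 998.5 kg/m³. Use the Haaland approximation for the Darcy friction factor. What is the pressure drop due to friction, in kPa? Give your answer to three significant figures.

Δp ≈ 14.0 kPa

V = 4Q/(πD²) = 4·0.325/(π·0.425²) = 2.291 m/s
Re = VD/ν = 2.291·0.425/1.01×10^-6 = 9.64×10^5 → turbulent
ε/D = 0.29/425 = 6.82×10^-4
Haaland: f = 0.01833
h_f = f(L/D)V²/(2g) = 0.01833·(124/0.425)·2.291²/(2·9.81) = 1.431 m
Δp = ρg·h_f = 998.5·9.81·1.431 = 14.01 kPa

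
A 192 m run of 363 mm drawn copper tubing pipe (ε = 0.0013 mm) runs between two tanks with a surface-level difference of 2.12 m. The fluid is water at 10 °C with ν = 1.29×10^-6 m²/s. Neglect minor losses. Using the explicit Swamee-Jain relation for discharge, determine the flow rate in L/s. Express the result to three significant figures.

Q ≈ 260 L/s

Swamee-Jain (Type II): Q = -0.965·√(gD⁵h_f/L)·ln[ε/(3.7D) + √(3.17ν²L/(gD³h_f))]
√(gD⁵h_f/L) = √(9.81·0.363⁵·2.12/192) = 0.02613
ε/(3.7D) = 9.68×10^-7; √(3.17ν²L/(gD³h_f)) = 3.19×10^-5
Q = -0.965·0.02613·ln(3.288×10^-5) = 0.2603 m³/s
Check: V = 2.52 m/s, Re = 7.08×10^5, f = 0.01239, h_f = 2.11 m ≈ 2.12 m ✓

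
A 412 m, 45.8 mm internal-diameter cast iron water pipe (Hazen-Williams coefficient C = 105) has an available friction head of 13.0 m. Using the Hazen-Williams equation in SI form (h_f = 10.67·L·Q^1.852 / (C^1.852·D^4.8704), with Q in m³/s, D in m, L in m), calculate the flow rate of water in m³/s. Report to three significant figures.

Rearranging: Q = [h_f·C^1.852·D^4.8704 / (10.67·L)]^(1/1.852)
Q = [13.0·105^1.852·0.0458^4.8704 / (10.67·412)]^0.540 = 0.001361 m³/s

Q ≈ 0.00136 m³/s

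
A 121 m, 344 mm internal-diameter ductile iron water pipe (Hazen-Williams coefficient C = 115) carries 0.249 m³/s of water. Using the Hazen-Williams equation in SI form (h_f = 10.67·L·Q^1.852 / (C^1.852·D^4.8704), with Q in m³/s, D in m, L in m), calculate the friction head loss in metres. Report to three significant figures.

h_f = 10.67·121·0.249^1.852 / (115^1.852·0.344^4.8704) = 2.713 m

h_f ≈ 2.71 m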